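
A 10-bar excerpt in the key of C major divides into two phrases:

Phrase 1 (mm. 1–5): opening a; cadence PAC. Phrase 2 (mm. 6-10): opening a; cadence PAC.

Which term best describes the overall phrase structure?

Both phrases have the same opening (a) and the same cadence (perfect authentic cadence): the second is a restatement, not a consequent, so this is a repeated phrase rather than a period.

repeated phrase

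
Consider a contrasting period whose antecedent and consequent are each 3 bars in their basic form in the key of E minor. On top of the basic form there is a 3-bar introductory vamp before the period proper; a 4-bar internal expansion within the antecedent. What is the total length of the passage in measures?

13 measures

Basic contrasting period: 3 + 3 = 6 bars.
6 (basic form) + 3 (introduction) + 4 (internal expansion) = 13.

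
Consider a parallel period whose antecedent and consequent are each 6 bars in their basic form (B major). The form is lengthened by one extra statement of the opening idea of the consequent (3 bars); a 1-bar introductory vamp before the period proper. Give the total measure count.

Basic parallel period: 6 + 6 = 12 bars.
12 (basic form) + 3 (extra statement) + 1 (introduction) = 16.

16 measures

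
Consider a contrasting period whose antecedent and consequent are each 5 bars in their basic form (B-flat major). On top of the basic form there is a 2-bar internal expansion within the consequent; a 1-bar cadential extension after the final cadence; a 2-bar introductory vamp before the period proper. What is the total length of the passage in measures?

15 measures

Basic contrasting period: 5 + 5 = 10 bars.
10 (basic form) + 2 (internal expansion) + 1 (cadential extension) + 2 (introduction) = 15.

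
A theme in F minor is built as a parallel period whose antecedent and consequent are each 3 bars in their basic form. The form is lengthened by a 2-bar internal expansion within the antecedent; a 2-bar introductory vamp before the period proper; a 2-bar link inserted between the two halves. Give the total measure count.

12 measures

Basic parallel period: 3 + 3 = 6 bars.
6 (basic form) + 2 (internal expansion) + 2 (introduction) + 2 (link) = 12.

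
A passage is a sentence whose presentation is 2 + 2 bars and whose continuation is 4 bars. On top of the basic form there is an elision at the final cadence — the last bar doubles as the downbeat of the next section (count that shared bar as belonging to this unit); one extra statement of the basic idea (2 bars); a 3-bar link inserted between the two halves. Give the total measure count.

13 measures

Basic sentence: 2 + 2 + 4 = 8 bars.
8 (basic form) + 2 (extra statement) + 3 (link) = 13.
The elision shares a bar with the next section but does not change this unit's count.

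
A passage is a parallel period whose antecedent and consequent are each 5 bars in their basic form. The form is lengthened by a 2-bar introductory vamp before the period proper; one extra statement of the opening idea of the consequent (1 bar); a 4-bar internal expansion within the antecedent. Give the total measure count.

Basic parallel period: 5 + 5 = 10 bars.
10 (basic form) + 2 (introduction) + 1 (extra statement) + 4 (internal expansion) = 17.

17 measures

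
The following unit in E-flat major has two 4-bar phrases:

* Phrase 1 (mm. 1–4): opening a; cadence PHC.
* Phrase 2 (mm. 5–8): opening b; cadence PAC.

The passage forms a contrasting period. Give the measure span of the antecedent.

The phrase ending with the weaker cadence (Phrygian half cadence) is the antecedent; the one ending more conclusively (perfect authentic cadence) is the consequent. The antecedent is measures 1–4.

measures 1–4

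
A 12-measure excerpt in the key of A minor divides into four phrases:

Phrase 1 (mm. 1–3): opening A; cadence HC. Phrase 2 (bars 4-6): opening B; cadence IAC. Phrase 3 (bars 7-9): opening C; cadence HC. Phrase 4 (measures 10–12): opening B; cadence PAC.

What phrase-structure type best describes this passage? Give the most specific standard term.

contrasting double period

Four phrases in two halves: the first half (mm. 1–6) ends with an imperfect authentic cadence, the second (mm. 7–12) with a perfect authentic cadence — a large antecedent–consequent pair, i.e. a double period.
Phrase 3 begins with different material from phrase 1, making it contrasting.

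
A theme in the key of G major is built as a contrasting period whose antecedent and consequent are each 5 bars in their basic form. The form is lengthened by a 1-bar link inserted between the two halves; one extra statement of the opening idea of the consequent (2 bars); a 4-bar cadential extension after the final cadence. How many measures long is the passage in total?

Basic contrasting period: 5 + 5 = 10 bars.
10 (basic form) + 1 (link) + 2 (extra statement) + 4 (cadential extension) = 17.

17 measures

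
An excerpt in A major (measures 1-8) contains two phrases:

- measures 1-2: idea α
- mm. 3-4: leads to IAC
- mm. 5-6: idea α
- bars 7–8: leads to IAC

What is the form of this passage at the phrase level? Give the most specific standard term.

repeated phrase

Both phrases have the same opening (α) and the same cadence (imperfect authentic cadence): the second is a restatement, not a consequent, so this is a repeated phrase rather than a period.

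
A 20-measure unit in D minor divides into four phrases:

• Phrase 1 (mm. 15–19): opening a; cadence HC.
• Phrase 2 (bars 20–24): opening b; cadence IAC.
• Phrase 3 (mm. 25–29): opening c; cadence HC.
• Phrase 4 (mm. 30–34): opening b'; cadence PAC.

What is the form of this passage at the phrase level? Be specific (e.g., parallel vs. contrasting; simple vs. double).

Four phrases in two halves: the first half (measures 15–24) ends with an imperfect authentic cadence, the second (mm. 25–34) with a perfect authentic cadence — a large antecedent–consequent pair, i.e. a double period.
Phrase 3 begins with different material from phrase 1, making it contrasting.

contrasting double period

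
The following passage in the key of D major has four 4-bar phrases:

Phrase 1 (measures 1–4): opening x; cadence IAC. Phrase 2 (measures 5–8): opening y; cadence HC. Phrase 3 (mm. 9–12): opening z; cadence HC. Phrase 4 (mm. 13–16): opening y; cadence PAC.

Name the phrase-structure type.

contrasting double period

Four phrases in two halves: the first half (measures 1–8) ends with a half cadence, the second (mm. 9–16) with a perfect authentic cadence — a large antecedent–consequent pair, i.e. a double period.
Phrase 3 begins with different material from phrase 1, making it contrasting.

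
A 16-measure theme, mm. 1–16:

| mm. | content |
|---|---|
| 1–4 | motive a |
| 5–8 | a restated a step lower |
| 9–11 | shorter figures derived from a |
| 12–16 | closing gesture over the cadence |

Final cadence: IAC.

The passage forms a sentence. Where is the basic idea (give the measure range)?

measures 1–4

The presentation of a sentence is the basic idea (mm. 1-4) plus its repetition (bars 5–8); the basic idea is therefore bars 1–4.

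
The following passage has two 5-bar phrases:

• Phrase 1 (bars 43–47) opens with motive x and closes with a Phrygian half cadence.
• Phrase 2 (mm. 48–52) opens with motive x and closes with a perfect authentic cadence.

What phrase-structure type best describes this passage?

parallel period

Phrase 1 ends with a Phrygian half cadence (weaker) and phrase 2 with a perfect authentic cadence (stronger): antecedent + consequent = a period.
The two phrases open with the same material (x / x), so the period is parallel.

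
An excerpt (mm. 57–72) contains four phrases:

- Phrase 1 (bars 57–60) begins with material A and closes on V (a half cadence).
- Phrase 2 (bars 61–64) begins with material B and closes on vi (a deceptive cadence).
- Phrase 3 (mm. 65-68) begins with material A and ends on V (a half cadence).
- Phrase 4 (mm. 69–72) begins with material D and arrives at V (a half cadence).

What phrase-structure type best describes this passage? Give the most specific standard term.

Phrase 4 ends with a half cadence, no stronger than phrase 2's deceptive cadence, so the four phrases do not form a double period; nor do phrases 3–4 duplicate 1–2, so it is not a repeated period. With no phrase reaching a conclusive cadence, the passage is a phrase group.

phrase group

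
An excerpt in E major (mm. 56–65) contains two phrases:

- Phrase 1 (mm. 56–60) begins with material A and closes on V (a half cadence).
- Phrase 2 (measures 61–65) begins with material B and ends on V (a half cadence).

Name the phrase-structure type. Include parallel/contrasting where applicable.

phrase group

The second phrase closes with a half cadence, which is not stronger than the first phrase's half cadence; without a weak→strong cadential pair there is no antecedent–consequent relationship, so this is a phrase group rather than a period.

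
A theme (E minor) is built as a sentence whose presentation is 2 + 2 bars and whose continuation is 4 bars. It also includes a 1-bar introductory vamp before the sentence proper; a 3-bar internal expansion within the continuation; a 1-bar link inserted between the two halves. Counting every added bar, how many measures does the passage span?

13 measures

Basic sentence: 2 + 2 + 4 = 8 bars.
8 (basic form) + 1 (introduction) + 3 (internal expansion) + 1 (link) = 13.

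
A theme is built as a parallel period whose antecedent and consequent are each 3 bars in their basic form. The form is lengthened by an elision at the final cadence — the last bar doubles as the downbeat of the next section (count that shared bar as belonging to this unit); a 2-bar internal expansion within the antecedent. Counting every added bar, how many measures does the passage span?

8 measures

Basic parallel period: 3 + 3 = 6 bars.
6 (basic form) + 2 (internal expansion) = 8.
The elision shares a bar with the next section but does not change this unit's count.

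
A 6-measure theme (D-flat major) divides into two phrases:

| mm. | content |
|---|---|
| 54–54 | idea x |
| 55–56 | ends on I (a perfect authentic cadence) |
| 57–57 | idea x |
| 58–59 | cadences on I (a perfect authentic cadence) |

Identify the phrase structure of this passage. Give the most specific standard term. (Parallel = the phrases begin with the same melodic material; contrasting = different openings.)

Both phrases have the same opening (x) and the same cadence (perfect authentic cadence): the second is a restatement, not a consequent, so this is a repeated phrase rather than a period.

repeated phrase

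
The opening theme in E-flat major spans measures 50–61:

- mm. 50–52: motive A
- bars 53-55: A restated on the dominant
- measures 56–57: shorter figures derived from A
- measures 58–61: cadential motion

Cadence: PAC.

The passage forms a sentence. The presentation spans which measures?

The presentation of a sentence is the basic idea (bars 50–52) plus its repetition (mm. 53-55); the presentation is therefore measures 50–55.

measures 50–55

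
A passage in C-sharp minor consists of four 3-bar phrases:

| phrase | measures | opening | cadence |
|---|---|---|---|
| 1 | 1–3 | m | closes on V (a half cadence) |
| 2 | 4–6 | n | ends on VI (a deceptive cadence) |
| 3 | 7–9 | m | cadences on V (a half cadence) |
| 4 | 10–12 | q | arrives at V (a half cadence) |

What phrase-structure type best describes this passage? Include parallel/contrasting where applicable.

Phrase 4 ends with a half cadence, no stronger than phrase 2's deceptive cadence, so the four phrases do not form a double period; nor do phrases 3–4 duplicate 1–2, so it is not a repeated period. With no phrase reaching a conclusive cadence, the passage is a phrase group.

phrase group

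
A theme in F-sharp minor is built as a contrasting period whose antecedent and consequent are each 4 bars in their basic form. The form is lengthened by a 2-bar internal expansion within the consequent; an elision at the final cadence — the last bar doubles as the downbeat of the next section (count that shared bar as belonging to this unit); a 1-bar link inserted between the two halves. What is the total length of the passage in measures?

Basic contrasting period: 4 + 4 = 8 bars.
8 (basic form) + 2 (internal expansion) + 1 (link) = 11.
The elision shares a bar with the next section but does not change this unit's count.

11 measures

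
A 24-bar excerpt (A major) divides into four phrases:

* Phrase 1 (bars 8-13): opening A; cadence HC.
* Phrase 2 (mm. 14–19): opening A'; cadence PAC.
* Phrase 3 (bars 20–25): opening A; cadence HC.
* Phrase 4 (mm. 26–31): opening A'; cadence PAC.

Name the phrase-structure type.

repeated period

The cadence pattern HC–PAC–HC–PAC is weak–strong twice, and phrases 3–4 restate phrases 1–2: a period heard twice, not a double period (which would end weakly at phrase 2).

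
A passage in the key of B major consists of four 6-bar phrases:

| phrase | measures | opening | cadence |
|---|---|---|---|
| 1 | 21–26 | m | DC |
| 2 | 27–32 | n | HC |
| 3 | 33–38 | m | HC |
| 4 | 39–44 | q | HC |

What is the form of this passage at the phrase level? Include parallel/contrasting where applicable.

Phrase 4 ends with a half cadence, no stronger than phrase 2's half cadence, so the four phrases do not form a double period; nor do phrases 3–4 duplicate 1–2, so it is not a repeated period. With no phrase reaching a conclusive cadence, the passage is a phrase group.

phrase group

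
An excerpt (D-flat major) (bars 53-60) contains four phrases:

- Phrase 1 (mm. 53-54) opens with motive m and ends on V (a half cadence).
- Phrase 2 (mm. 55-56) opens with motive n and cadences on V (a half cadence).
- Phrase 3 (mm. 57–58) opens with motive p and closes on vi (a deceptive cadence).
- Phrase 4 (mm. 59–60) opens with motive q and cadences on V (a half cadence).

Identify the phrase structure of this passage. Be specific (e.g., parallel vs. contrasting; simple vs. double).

phrase group

Phrase 4 ends with a half cadence, no stronger than phrase 2's half cadence, so the four phrases do not form a double period; nor do phrases 3–4 duplicate 1–2, so it is not a repeated period. With no phrase reaching a conclusive cadence, the passage is a phrase group.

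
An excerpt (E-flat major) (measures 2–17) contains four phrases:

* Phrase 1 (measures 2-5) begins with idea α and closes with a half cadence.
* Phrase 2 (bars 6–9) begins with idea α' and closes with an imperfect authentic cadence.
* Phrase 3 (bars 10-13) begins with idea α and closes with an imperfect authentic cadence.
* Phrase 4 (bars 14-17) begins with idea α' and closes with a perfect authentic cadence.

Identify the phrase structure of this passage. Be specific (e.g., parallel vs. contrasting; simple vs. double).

parallel double period

Four phrases in two halves: the first half (mm. 2–9) ends with an imperfect authentic cadence, the second (bars 10–17) with a perfect authentic cadence — a large antecedent–consequent pair, i.e. a double period.
Phrase 3 begins with the same material as phrase 1, making it parallel.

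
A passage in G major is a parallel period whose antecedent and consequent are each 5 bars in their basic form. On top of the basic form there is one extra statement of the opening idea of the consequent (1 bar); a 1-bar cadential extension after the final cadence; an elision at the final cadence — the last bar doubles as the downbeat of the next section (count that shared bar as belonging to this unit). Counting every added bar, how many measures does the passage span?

Basic parallel period: 5 + 5 = 10 bars.
10 (basic form) + 1 (extra statement) + 1 (cadential extension) = 12.
The elision shares a bar with the next section but does not change this unit's count.

12 measures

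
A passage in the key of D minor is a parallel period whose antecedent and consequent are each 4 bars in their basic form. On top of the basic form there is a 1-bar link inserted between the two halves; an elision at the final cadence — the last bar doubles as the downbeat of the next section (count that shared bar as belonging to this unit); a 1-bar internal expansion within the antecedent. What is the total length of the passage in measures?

Basic parallel period: 4 + 4 = 8 bars.
8 (basic form) + 1 (link) + 1 (internal expansion) = 10.
The elision shares a bar with the next section but does not change this unit's count.

10 measures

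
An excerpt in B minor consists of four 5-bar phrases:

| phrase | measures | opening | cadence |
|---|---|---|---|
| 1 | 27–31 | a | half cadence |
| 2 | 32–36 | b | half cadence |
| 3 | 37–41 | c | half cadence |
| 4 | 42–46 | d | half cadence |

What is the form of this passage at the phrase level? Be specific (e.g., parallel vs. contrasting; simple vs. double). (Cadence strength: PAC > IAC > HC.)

Phrase 4 ends with a half cadence, no stronger than phrase 2's half cadence, so the four phrases do not form a double period; nor do phrases 3–4 duplicate 1–2, so it is not a repeated period. With no phrase reaching a conclusive cadence, the passage is a phrase group.

phrase group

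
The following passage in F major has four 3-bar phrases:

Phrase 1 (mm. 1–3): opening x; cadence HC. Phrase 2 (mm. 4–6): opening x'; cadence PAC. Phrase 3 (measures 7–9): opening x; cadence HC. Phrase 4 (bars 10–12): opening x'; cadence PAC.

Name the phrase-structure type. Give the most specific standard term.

The cadence pattern HC–PAC–HC–PAC is weak–strong twice, and phrases 3–4 restate phrases 1–2: a period heard twice, not a double period (which would end weakly at phrase 2).

repeated period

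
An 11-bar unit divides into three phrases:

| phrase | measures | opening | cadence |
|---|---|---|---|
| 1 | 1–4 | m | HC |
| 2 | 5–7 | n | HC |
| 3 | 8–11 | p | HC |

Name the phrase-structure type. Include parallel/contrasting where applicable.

phrase group

The final phrase closes with a half cadence, which is not stronger than the preceding half cadence; the 3 phrases lack an overall antecedent–consequent design and so form a phrase group.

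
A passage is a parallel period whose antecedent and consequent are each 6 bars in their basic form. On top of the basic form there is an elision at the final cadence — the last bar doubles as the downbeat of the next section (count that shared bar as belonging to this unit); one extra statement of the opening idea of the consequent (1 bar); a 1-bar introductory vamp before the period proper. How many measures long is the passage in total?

14 measures

Basic parallel period: 6 + 6 = 12 bars.
12 (basic form) + 1 (extra statement) + 1 (introduction) = 14.
The elision shares a bar with the next section but does not change this unit's count.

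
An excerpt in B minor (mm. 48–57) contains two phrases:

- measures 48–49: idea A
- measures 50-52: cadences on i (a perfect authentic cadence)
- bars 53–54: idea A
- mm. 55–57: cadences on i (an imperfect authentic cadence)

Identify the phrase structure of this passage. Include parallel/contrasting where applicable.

The second phrase closes with an imperfect authentic cadence, which is not stronger than the first phrase's perfect authentic cadence; without a weak→strong cadential pair there is no antecedent–consequent relationship, so this is a phrase group rather than a period.

phrase group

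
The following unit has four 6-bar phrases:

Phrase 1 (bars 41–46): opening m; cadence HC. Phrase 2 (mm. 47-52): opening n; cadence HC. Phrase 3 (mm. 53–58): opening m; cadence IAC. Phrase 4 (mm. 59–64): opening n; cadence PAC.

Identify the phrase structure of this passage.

parallel double period

Four phrases in two halves: the first half (mm. 41-52) ends with a half cadence, the second (mm. 53-64) with a perfect authentic cadence — a large antecedent–consequent pair, i.e. a double period.
Phrase 3 begins with the same material as phrase 1, making it parallel.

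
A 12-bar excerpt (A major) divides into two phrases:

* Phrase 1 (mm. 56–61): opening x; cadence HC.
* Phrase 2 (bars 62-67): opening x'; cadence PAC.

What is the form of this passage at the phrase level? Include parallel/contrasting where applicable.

Phrase 1 ends with a half cadence (weaker) and phrase 2 with a perfect authentic cadence (stronger): antecedent + consequent = a period.
The two phrases open with the same material (x / x'), so the period is parallel.

parallel period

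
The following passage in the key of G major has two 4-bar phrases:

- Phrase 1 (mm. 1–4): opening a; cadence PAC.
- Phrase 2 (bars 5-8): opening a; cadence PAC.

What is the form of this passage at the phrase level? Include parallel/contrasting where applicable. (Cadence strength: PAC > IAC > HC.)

repeated phrase

Both phrases have the same opening (a) and the same cadence (perfect authentic cadence): the second is a restatement, not a consequent, so this is a repeated phrase rather than a period.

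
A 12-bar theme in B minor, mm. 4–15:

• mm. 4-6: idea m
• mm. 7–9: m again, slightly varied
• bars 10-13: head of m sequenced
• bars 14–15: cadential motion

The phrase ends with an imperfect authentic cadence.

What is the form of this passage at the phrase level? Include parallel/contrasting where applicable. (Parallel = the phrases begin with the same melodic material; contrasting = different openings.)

sentence

Basic idea (mm. 4–6) + its repetition (mm. 7-9) form the presentation; fragmentation and cadence (bars 10–15) form the continuation — the 12-bar whole is a sentence.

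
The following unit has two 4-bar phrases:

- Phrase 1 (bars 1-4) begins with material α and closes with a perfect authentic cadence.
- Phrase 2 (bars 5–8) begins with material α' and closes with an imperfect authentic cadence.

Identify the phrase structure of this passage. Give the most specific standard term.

The second phrase closes with an imperfect authentic cadence, which is not stronger than the first phrase's perfect authentic cadence; without a weak→strong cadential pair there is no antecedent–consequent relationship, so this is a phrase group rather than a period.

phrase group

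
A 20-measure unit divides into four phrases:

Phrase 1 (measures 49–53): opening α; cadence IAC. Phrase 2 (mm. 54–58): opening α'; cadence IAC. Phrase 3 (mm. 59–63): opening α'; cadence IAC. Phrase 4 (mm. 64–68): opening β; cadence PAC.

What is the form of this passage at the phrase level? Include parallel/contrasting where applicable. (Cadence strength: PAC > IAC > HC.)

Four phrases in two halves: the first half (mm. 49-58) ends with an imperfect authentic cadence, the second (measures 59–68) with a perfect authentic cadence — a large antecedent–consequent pair, i.e. a double period.
Phrase 3 begins with the same material as phrase 1, making it parallel.

parallel double period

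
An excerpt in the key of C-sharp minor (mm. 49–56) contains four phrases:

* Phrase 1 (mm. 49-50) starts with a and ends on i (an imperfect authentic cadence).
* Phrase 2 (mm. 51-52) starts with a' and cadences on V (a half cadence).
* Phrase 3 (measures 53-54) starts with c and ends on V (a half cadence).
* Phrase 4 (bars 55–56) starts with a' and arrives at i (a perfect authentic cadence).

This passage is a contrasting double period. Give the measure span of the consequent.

In a double period the four phrases pair into a large antecedent (phrases 1–2, ending half cadence) and a large consequent (phrases 3–4, ending perfect authentic cadence). The consequent spans measures 53-56.

measures 53–56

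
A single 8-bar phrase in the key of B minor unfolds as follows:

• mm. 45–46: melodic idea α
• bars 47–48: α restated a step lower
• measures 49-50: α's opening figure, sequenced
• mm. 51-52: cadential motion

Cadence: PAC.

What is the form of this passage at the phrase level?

Basic idea (bars 45–46) + its repetition (mm. 47–48) form the presentation; fragmentation and cadence (bars 49–52) form the continuation — the 8-bar whole is a sentence.

sentence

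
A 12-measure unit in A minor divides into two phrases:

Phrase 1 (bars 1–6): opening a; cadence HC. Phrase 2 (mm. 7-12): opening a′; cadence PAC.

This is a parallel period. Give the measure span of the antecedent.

measures 1–6

The phrase ending with the weaker cadence (half cadence) is the antecedent; the one ending more conclusively (perfect authentic cadence) is the consequent. The antecedent is measures 1–6.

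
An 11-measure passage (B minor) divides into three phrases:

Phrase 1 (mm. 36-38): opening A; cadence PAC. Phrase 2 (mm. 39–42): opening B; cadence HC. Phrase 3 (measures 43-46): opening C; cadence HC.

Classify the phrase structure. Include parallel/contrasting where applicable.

phrase group

The final phrase closes with a half cadence, which is not stronger than the preceding half cadence; the 3 phrases lack an overall antecedent–consequent design and so form a phrase group.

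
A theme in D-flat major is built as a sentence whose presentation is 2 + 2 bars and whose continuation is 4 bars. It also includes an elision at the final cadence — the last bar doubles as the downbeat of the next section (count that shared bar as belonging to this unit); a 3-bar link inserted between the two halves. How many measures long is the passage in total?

Basic sentence: 2 + 2 + 4 = 8 bars.
8 (basic form) + 3 (link) = 11.
The elision shares a bar with the next section but does not change this unit's count.

11 measures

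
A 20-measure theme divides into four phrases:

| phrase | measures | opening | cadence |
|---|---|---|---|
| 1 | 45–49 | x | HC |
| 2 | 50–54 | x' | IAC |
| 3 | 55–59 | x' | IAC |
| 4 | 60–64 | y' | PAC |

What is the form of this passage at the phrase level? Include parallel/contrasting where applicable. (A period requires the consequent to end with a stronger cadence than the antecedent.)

parallel double period

Four phrases in two halves: the first half (mm. 45–54) ends with an imperfect authentic cadence, the second (bars 55–64) with a perfect authentic cadence — a large antecedent–consequent pair, i.e. a double period.
Phrase 3 begins with the same material as phrase 1, making it parallel.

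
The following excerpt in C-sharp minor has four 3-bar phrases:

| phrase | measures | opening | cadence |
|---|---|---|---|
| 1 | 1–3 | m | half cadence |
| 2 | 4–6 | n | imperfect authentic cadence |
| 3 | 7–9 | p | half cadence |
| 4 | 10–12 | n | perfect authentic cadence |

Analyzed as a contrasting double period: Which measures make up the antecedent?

measures 1–6

In a double period the four phrases pair into a large antecedent (phrases 1–2, ending imperfect authentic cadence) and a large consequent (phrases 3–4, ending perfect authentic cadence). The antecedent spans mm. 1–6.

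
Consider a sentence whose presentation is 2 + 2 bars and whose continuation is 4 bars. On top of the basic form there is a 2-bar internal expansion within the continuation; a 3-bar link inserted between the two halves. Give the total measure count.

Basic sentence: 2 + 2 + 4 = 8 bars.
8 (basic form) + 2 (internal expansion) + 3 (link) = 13.

13 measures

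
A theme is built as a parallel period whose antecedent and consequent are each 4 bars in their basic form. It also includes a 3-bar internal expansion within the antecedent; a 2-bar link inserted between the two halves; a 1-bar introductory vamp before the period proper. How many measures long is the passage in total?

14 measures

Basic parallel period: 4 + 4 = 8 bars.
8 (basic form) + 3 (internal expansion) + 2 (link) + 1 (introduction) = 14.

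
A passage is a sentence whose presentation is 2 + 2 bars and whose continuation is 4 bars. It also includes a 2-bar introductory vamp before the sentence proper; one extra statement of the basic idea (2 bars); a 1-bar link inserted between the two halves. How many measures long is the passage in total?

Basic sentence: 2 + 2 + 4 = 8 bars.
8 (basic form) + 2 (introduction) + 2 (extra statement) + 1 (link) = 13.

13 measures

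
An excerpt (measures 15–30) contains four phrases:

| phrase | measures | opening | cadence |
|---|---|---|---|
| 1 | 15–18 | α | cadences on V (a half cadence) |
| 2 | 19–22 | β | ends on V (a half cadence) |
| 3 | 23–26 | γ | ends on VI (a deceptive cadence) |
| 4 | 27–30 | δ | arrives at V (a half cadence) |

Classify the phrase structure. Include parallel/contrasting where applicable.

Phrase 4 ends with a half cadence, no stronger than phrase 2's half cadence, so the four phrases do not form a double period; nor do phrases 3–4 duplicate 1–2, so it is not a repeated period. With no phrase reaching a conclusive cadence, the passage is a phrase group.

phrase group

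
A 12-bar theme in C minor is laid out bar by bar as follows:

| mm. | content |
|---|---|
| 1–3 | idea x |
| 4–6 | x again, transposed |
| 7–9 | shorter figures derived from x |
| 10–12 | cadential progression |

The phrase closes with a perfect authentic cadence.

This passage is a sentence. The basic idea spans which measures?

The presentation of a sentence is the basic idea (measures 1–3) plus its repetition (bars 4-6); the basic idea is therefore mm. 1-3.

measures 1–3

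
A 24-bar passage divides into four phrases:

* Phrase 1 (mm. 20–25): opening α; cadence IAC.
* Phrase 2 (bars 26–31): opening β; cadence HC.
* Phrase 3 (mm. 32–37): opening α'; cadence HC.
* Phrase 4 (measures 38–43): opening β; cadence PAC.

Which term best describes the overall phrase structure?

parallel double period

Four phrases in two halves: the first half (mm. 20–31) ends with a half cadence, the second (bars 32–43) with a perfect authentic cadence — a large antecedent–consequent pair, i.e. a double period.
Phrase 3 begins with the same material as phrase 1, making it parallel.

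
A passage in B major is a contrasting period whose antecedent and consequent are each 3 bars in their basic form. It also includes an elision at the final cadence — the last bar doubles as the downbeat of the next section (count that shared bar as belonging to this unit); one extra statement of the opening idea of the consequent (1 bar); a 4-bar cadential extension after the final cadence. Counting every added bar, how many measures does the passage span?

11 measures

Basic contrasting period: 3 + 3 = 6 bars.
6 (basic form) + 1 (extra statement) + 4 (cadential extension) = 11.
The elision shares a bar with the next section but does not change this unit's count.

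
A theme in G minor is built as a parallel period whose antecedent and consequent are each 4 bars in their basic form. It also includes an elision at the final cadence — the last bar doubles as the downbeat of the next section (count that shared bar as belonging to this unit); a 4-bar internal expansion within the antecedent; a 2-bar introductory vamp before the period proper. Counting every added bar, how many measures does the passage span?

Basic parallel period: 4 + 4 = 8 bars.
8 (basic form) + 4 (internal expansion) + 2 (introduction) = 14.
The elision shares a bar with the next section but does not change this unit's count.

14 measures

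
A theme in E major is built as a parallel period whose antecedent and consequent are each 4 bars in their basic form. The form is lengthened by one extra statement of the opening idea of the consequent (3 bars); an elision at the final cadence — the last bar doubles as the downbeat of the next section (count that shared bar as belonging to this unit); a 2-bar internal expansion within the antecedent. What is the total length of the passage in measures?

Basic parallel period: 4 + 4 = 8 bars.
8 (basic form) + 3 (extra statement) + 2 (internal expansion) = 13.
The elision shares a bar with the next section but does not change this unit's count.

13 measures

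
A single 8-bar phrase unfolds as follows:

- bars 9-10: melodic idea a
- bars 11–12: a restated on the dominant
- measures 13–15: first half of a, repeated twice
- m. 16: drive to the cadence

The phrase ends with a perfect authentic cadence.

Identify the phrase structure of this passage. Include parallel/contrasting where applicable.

sentence

Basic idea (mm. 9–10) + its repetition (mm. 11–12) form the presentation; fragmentation and cadence (mm. 13–16) form the continuation — the 8-bar whole is a sentence.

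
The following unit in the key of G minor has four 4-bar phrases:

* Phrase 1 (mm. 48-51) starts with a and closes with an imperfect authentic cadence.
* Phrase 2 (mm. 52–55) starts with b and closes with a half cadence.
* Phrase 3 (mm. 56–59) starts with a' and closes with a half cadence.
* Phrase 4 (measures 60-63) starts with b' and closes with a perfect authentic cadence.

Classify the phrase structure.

parallel double period

Four phrases in two halves: the first half (mm. 48-55) ends with a half cadence, the second (mm. 56–63) with a perfect authentic cadence — a large antecedent–consequent pair, i.e. a double period.
Phrase 3 begins with the same material as phrase 1, making it parallel.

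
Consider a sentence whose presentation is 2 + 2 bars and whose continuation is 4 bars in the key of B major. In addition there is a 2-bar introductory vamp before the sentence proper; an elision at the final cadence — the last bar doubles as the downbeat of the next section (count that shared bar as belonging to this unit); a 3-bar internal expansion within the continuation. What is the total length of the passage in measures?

13 measures

Basic sentence: 2 + 2 + 4 = 8 bars.
8 (basic form) + 2 (introduction) + 3 (internal expansion) = 13.
The elision shares a bar with the next section but does not change this unit's count.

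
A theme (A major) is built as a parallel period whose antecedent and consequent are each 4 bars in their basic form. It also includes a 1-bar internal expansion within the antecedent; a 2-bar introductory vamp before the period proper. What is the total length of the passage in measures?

11 measures

Basic parallel period: 4 + 4 = 8 bars.
8 (basic form) + 1 (internal expansion) + 2 (introduction) = 11.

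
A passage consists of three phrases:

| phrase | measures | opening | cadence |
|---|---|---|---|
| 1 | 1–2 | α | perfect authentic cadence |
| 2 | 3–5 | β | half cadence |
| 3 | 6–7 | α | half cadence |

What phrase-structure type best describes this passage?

The final phrase closes with a half cadence, which is not stronger than the preceding half cadence; the 3 phrases lack an overall antecedent–consequent design and so form a phrase group.

phrase group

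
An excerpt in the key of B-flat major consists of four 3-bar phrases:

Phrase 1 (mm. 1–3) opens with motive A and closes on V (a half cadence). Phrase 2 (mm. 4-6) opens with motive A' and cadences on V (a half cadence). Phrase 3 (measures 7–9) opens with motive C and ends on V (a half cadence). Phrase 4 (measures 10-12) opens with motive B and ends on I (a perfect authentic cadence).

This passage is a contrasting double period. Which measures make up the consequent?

In a double period the four phrases pair into a large antecedent (phrases 1–2, ending half cadence) and a large consequent (phrases 3–4, ending perfect authentic cadence). The consequent spans measures 7-12.

measures 7–12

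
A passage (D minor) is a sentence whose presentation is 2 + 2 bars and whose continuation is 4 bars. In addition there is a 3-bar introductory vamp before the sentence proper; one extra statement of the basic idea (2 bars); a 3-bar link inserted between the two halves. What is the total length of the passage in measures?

Basic sentence: 2 + 2 + 4 = 8 bars.
8 (basic form) + 3 (introduction) + 2 (extra statement) + 3 (link) = 16.

16 measures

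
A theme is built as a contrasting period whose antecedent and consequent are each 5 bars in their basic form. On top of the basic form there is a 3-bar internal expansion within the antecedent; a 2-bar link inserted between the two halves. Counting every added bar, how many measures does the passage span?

15 measures

Basic contrasting period: 5 + 5 = 10 bars.
10 (basic form) + 3 (internal expansion) + 2 (link) = 15.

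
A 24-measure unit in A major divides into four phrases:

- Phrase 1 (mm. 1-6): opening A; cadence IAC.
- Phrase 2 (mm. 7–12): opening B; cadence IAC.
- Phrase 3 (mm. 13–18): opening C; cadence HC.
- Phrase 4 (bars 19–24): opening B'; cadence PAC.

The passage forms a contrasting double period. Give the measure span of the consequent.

In a double period the first pair of phrases (ending imperfect authentic cadence) is the large antecedent and the second pair (ending perfect authentic cadence) is the large consequent; the consequent is measures 13–24.

measures 13–24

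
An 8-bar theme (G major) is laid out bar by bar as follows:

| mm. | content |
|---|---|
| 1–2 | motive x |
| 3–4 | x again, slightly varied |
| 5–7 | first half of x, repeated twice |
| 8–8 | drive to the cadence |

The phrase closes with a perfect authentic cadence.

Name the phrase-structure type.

sentence

Basic idea (mm. 1-2) + its repetition (bars 3–4) form the presentation; fragmentation and cadence (mm. 5–8) form the continuation — the 8-bar whole is a sentence.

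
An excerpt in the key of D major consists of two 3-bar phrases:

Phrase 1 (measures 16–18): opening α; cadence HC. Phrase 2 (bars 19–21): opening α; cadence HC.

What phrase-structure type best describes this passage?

Both phrases have the same opening (α) and the same cadence (half cadence): the second is a restatement, not a consequent, so this is a repeated phrase rather than a period.

repeated phrase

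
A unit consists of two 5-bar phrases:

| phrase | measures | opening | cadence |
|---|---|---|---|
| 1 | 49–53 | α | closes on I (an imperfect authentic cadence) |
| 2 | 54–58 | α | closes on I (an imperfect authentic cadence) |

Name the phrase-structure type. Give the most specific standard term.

Both phrases have the same opening (α) and the same cadence (imperfect authentic cadence): the second is a restatement, not a consequent, so this is a repeated phrase rather than a period.

repeated phrase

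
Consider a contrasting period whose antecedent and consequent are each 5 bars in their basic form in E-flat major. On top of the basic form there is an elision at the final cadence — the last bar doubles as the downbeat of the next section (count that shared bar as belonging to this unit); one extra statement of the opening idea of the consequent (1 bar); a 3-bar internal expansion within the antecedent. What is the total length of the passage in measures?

Basic contrasting period: 5 + 5 = 10 bars.
10 (basic form) + 1 (extra statement) + 3 (internal expansion) = 14.
The elision shares a bar with the next section but does not change this unit's count.

14 measures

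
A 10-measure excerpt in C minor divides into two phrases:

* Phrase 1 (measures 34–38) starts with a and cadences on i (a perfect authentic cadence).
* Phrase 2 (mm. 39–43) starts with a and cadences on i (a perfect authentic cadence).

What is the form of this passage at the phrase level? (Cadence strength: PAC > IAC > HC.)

repeated phrase

Both phrases have the same opening (a) and the same cadence (perfect authentic cadence): the second is a restatement, not a consequent, so this is a repeated phrase rather than a period.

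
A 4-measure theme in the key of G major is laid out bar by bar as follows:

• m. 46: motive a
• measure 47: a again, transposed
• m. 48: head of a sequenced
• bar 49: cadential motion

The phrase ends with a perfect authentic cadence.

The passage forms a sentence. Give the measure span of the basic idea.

The presentation of a sentence is the basic idea (measure 46) plus its repetition (m. 47); the basic idea is therefore m. 46.

measures 46–46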